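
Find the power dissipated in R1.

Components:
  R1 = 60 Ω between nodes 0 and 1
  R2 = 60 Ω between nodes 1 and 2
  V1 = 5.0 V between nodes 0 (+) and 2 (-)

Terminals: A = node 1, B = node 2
Nodal analysis, taking node 2 as the 0 V reference.
Source V1 fixes V_0 = 5 V.
KCL at each unknown node (sum of currents leaving = 0; resistances in Ω):
  Node 1: (V_1 - 5)/60 + (V_1 - 0)/60 = 0
Collecting terms: 0.03333 × V_1 = 0.08333  =>  V_1 = 2.5 V
I_R1 = (V_0 - V_1)/R1 = (5 - 2.5)/60 = 0.04167 A
P_R1 = I_R1² × R1 = (0.04167)² × 60 = 0.1042 W

Final answer: 0.1042 W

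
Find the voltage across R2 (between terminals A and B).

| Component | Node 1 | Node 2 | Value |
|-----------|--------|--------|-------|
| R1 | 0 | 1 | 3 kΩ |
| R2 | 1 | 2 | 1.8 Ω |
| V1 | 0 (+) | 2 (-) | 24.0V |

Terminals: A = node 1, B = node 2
R1 and R2 are in series across V1 (node 0 → node 1 → node 2), and the output A–B is taken across R2, so this is a voltage divider.
Series current: I = V1/(R1 + R2) = 24/(3000 + 1.8) = 24/3002 = 0.007995 A
V_R2 = I × R2 = V1 × R2/(R1 + R2) = 24 × 1.8/3002 = 0.01439 V

Final answer: 0.01439 V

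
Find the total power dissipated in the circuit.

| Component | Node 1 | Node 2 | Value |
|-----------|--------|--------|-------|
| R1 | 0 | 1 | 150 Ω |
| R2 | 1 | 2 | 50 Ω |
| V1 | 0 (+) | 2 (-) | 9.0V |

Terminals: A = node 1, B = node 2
Nodal analysis, taking node 2 as the 0 V reference.
Source V1 fixes V_0 = 9 V.
KCL at each unknown node (sum of currents leaving = 0; resistances in Ω):
  Node 1: (V_1 - 9)/150 + (V_1 - 0)/50 = 0
Collecting terms: 0.02667 × V_1 = 0.06  =>  V_1 = 2.25 V
Power in each resistor, P = (ΔV)²/R:
  P_R1 = (9 - 2.25)²/150 = 0.3038 W
  P_R2 = (2.25 - 0)²/50 = 0.1013 W
P_total = P_R1 + P_R2 = 0.405 W

Final answer: 0.405 W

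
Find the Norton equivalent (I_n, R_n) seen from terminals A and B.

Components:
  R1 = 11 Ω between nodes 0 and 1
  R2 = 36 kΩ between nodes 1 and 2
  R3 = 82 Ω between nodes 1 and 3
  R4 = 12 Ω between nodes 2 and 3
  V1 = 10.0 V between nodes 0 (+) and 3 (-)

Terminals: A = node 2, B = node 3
Find the Thévenin equivalent first; then I_n = V_th/R_th and R_n = R_th.
Step 1 — V_th is the open-circuit voltage V_A - V_B (nothing connected across the terminals).
Nodal analysis, taking node 3 as the 0 V reference.
Source V1 fixes V_0 = 10 V.
KCL at each unknown node (sum of currents leaving = 0; resistances in Ω):
  Node 1: (V_1 - 10)/11 + (V_1 - V_2)/36000 + (V_1 - 0)/82 = 0
  Node 2: (V_2 - V_1)/36000 + (V_2 - 0)/12 = 0
Collecting terms (coefficients in siemens):
  0.1031·V_1 - 0.00002778·V_2 = 0.9091
  0.08336·V_2 - 0.00002778·V_1 = 0
Determinant D = (0.1031)(0.08336) - (-0.00002778)(-0.00002778) = 0.008597
V_1 = [(0.9091)(0.08336) - (-0.00002778)(0)]/D = 8.815 V
V_2 = [(0.1031)(0) - (0.9091)(-0.00002778)]/D = 0.002937 V
V_th = V_2 - V_3 = 0.002937 - 0 = 0.002937 V
Step 2 — R_th: zero the source — replace V1 by a short circuit (node 3 merges into node 0) — and find the resistance seen between A (node 2) and B (node 0).
Reduce the network between node 2 (A) and node 0 (B) by series/parallel combination:
  Rp1 = R1 ‖ R3 (parallel, both between nodes 0 and 1) = 1/(1/11 + 1/82) = 9.699 Ω
  Rs1 = R2 + Rp1 (series, joined only at node 1) = 36000 + 9.699 = 36010 Ω
  Rp2 = R4 ‖ Rs1 (parallel, both between nodes 0 and 2) = 1/(1/12 + 1/36010) = 12 Ω
R_th = 12 Ω
I_n = V_th/R_th = 0.002937/12 = 0.0002449 A, and R_n = R_th = 12 Ω

Final answer: I_n = 0.0002449 A, R_n = 12 Ω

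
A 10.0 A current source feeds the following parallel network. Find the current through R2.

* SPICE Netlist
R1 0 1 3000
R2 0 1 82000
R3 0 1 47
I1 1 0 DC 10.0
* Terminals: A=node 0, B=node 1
All resistors sit directly between nodes 0 and 1, so they are in parallel and share one voltage V; the full source current 10 A splits among them.
1/R_par = 1/3000 + 1/82000 + 1/47 = 0.02162 S  =>  R_par = 46.25 Ω
V = I × R_par = 10 × 46.25 = 462.5 V
I_R2 = V/R2 = 462.5/82000 = 0.00564 A

Final answer: 0.00564 A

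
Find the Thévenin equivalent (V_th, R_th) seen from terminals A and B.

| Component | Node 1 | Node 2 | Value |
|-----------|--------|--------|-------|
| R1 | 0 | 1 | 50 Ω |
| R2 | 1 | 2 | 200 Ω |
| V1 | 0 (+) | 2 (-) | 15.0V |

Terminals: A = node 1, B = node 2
Step 1 — V_th is the open-circuit voltage V_A - V_B (nothing connected across the terminals).
Nodal analysis, taking node 2 as the 0 V reference.
Source V1 fixes V_0 = 15 V.
KCL at each unknown node (sum of currents leaving = 0; resistances in Ω):
  Node 1: (V_1 - 15)/50 + (V_1 - 0)/200 = 0
Collecting terms: 0.025 × V_1 = 0.3  =>  V_1 = 12 V
V_th = V_1 - V_2 = 12 - 0 = 12 V
Step 2 — R_th: zero the source — replace V1 by a short circuit (node 2 merges into node 0) — and find the resistance seen between A (node 1) and B (node 0).
Reduce the network between node 1 (A) and node 0 (B) by series/parallel combination:
  Rp1 = R1 ‖ R2 (parallel, both between nodes 0 and 1) = 1/(1/50 + 1/200) = 40 Ω
R_th = 40 Ω

Final answer: V_th = 12 V, R_th = 40 Ω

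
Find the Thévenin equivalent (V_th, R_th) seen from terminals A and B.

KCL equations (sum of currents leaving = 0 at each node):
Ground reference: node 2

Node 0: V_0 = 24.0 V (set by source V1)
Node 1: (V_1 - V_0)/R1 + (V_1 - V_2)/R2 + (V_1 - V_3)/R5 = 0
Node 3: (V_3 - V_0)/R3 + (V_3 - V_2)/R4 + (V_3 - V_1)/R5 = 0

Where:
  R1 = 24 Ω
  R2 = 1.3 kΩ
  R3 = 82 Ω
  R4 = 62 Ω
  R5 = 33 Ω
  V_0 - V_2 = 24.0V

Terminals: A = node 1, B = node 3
Step 1 — V_th is the open-circuit voltage V_A - V_B (nothing connected across the terminals).
Nodal analysis, taking node 2 as the 0 V reference.
Source V1 fixes V_0 = 24 V.
KCL at each unknown node (sum of currents leaving = 0; resistances in Ω):
  Node 1: (V_1 - 24)/24 + (V_1 - 0)/1300 + (V_1 - V_3)/33 = 0
  Node 3: (V_3 - 24)/82 + (V_3 - 0)/62 + (V_3 - V_1)/33 = 0
Collecting terms (coefficients in siemens):
  0.07274·V_1 - 0.0303·V_3 = 1
  0.05863·V_3 - 0.0303·V_1 = 0.2927
Determinant D = (0.07274)(0.05863) - (-0.0303)(-0.0303) = 0.003346
V_1 = [(1)(0.05863) - (-0.0303)(0.2927)]/D = 20.17 V
V_3 = [(0.07274)(0.2927) - (1)(-0.0303)]/D = 15.42 V
V_th = V_1 - V_3 = 20.17 - 15.42 = 4.753 V
Step 2 — R_th: zero the source — replace V1 by a short circuit (node 2 merges into node 0) — and find the resistance seen between A (node 1) and B (node 3).
Reduce the network between node 1 (A) and node 3 (B) by series/parallel combination:
  Rp1 = R1 ‖ R2 (parallel, both between nodes 0 and 1) = 1/(1/24 + 1/1300) = 23.56 Ω
  Rp2 = R3 ‖ R4 (parallel, both between nodes 0 and 3) = 1/(1/82 + 1/62) = 35.31 Ω
  Rs1 = Rp1 + Rp2 (series, joined only at node 0) = 23.56 + 35.31 = 58.87 Ω
  Rp3 = R5 ‖ Rs1 (parallel, both between nodes 1 and 3) = 1/(1/33 + 1/58.87) = 21.15 Ω
R_th = 21.15 Ω

Final answer: V_th = 4.753 V, R_th = 21.15 Ω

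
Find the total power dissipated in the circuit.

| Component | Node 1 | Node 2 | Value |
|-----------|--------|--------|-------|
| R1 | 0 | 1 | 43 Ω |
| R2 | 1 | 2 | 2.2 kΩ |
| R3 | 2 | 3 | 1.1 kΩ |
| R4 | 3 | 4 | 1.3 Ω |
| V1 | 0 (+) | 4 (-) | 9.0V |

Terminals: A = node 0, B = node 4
Nodal analysis, taking node 4 as the 0 V reference.
Source V1 fixes V_0 = 9 V.
KCL at each unknown node (sum of currents leaving = 0; resistances in Ω):
  Node 1: (V_1 - 9)/43 + (V_1 - V_2)/2200 = 0
  Node 2: (V_2 - V_1)/2200 + (V_2 - V_3)/1100 = 0
  Node 3: (V_3 - V_2)/1100 + (V_3 - 0)/1.3 = 0
Collecting terms (coefficients in siemens):
  0.02371·V_1 - 0.0004545·V_2 = 0.2093
  0.001364·V_2 - 0.0004545·V_1 - 0.0009091·V_3 = 0
  0.7701·V_3 - 0.0009091·V_2 = 0
Solving these 3 simultaneous equations (Gaussian elimination) gives:
  V_1 = 8.884 V, V_2 = 2.964 V, V_3 = 0.003498 V
Power in each resistor, P = (ΔV)²/R:
  P_R1 = (9 - 8.884)²/43 = 0.0003114 W
  P_R2 = (8.884 - 2.964)²/2200 = 0.01593 W
  P_R3 = (2.964 - 0.003498)²/1100 = 0.007966 W
  P_R4 = (0.003498 - 0)²/1.3 = 0.000009415 W
P_total = P_R1 + P_R2 + P_R3 + P_R4 = 0.02422 W

Final answer: 0.02422 W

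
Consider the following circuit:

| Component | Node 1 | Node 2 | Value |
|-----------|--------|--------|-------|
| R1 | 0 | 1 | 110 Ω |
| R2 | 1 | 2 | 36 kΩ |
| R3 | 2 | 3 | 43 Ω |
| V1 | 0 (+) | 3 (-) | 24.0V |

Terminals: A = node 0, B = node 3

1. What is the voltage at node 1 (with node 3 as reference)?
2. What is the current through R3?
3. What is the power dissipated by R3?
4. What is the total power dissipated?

Nodal analysis, taking node 3 as the 0 V reference.
Source V1 fixes V_0 = 24 V.
KCL at each unknown node (sum of currents leaving = 0; resistances in Ω):
  Node 1: (V_1 - 24)/110 + (V_1 - V_2)/36000 = 0
  Node 2: (V_2 - V_1)/36000 + (V_2 - 0)/43 = 0
Collecting terms (coefficients in siemens):
  0.009119·V_1 - 0.00002778·V_2 = 0.2182
  0.02328·V_2 - 0.00002778·V_1 = 0
Determinant D = (0.009119)(0.02328) - (-0.00002778)(-0.00002778) = 0.0002123
V_1 = [(0.2182)(0.02328) - (-0.00002778)(0)]/D = 23.93 V
V_2 = [(0.009119)(0) - (0.2182)(-0.00002778)]/D = 0.02855 V
Part 1:
  Read off the nodal solution: V_1 = 23.93 V
Part 2:
  I_R3 = (V_2 - V_3)/R3 = (0.02855 - 0)/43 = 0.0006638 A
  Magnitude: I_R3 = 0.0006638 A
Part 3:
  I_R3 = (V_2 - V_3)/R3 = (0.02855 - 0)/43 = 0.0006638 A
  P_R3 = I_R3² × R3 = (0.0006638)² × 43 = 0.00001895 W
Part 4:
  Power in each resistor, P = (ΔV)²/R:
    P_R1 = (24 - 23.93)²/110 = 0.00004848 W
    P_R2 = (23.93 - 0.02855)²/36000 = 0.01586 W
    P_R3 = (0.02855 - 0)²/43 = 0.00001895 W
  P_total = P_R1 + P_R2 + P_R3 = 0.01593 W

Final answers:
1. V_1 = 23.93 V
2. I_R3 = 0.0006638 A
3. P_R3 = 1.895e-05 W
4. P_total = 0.01593 W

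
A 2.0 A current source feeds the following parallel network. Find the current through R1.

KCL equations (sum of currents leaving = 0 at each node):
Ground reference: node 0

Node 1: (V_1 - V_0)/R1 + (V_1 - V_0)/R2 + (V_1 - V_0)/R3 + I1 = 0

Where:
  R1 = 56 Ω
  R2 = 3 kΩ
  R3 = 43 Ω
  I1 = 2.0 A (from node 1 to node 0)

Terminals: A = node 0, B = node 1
All resistors sit directly between nodes 0 and 1, so they are in parallel and share one voltage V; the full source current 2 A splits among them.
1/R_par = 1/56 + 1/3000 + 1/43 = 0.04145 S  =>  R_par = 24.13 Ω
V = I × R_par = 2 × 24.13 = 48.26 V
I_R1 = V/R1 = 48.26/56 = 0.8617 A

Final answer: 0.8617 A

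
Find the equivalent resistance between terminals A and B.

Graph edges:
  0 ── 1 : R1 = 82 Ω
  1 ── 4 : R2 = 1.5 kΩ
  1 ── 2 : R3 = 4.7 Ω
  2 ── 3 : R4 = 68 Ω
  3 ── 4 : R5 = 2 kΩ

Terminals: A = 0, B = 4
Reduce the network between node 0 (A) and node 4 (B) by series/parallel combination:
  Rs1 = R3 + R4 (series, joined only at node 2) = 4.7 + 68 = 72.7 Ω
  Rs2 = R5 + Rs1 (series, joined only at node 3) = 2000 + 72.7 = 2073 Ω
  Rp1 = R2 ‖ Rs2 (parallel, both between nodes 1 and 4) = 1/(1/1500 + 1/2073) = 870.2 Ω
  Rs3 = R1 + Rp1 (series, joined only at node 1) = 82 + 870.2 = 952.2 Ω
R_eq = 952.2 Ω

Final answer: 952.2 Ω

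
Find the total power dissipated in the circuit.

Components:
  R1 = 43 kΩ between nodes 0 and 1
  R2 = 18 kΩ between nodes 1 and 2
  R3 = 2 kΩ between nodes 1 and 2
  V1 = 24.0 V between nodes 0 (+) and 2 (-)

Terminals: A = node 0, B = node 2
Nodal analysis, taking node 2 as the 0 V reference.
Source V1 fixes V_0 = 24 V.
KCL at each unknown node (sum of currents leaving = 0; resistances in Ω):
  Node 1: (V_1 - 24)/43000 + (V_1 - 0)/18000 + (V_1 - 0)/2000 = 0
Collecting terms: 0.0005788 × V_1 = 0.0005581  =>  V_1 = 0.9643 V
Power in each resistor, P = (ΔV)²/R:
  P_R1 = (24 - 0.9643)²/43000 = 0.01234 W
  P_R2 = (0.9643 - 0)²/18000 = 0.00005166 W
  P_R3 = (0.9643 - 0)²/2000 = 0.0004649 W
P_total = P_R1 + P_R2 + P_R3 = 0.01286 W

Final answer: 0.01286 W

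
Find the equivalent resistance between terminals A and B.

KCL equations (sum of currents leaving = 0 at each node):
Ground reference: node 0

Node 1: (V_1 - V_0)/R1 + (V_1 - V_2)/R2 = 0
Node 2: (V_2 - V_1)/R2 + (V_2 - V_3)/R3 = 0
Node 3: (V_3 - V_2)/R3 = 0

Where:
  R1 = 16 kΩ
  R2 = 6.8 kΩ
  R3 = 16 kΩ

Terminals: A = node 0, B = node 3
Reduce the network between node 0 (A) and node 3 (B) by series/parallel combination:
  Rs1 = R1 + R2 (series, joined only at node 1) = 16000 + 6800 = 22800 Ω
  Rs2 = R3 + Rs1 (series, joined only at node 2) = 16000 + 22800 = 38800 Ω
R_eq = 38.8 kΩ

Final answer: 38.8 kΩ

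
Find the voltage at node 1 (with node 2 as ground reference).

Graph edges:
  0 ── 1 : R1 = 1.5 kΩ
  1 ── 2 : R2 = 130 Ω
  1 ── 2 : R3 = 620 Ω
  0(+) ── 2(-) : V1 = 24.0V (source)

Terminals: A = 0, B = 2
Nodal analysis, taking node 2 as the 0 V reference.
Source V1 fixes V_0 = 24 V.
KCL at each unknown node (sum of currents leaving = 0; resistances in Ω):
  Node 1: (V_1 - 24)/1500 + (V_1 - 0)/130 + (V_1 - 0)/620 = 0
Collecting terms: 0.009972 × V_1 = 0.016  =>  V_1 = 1.605 V
The requested potential is V_1 = 1.605 V.

Final answer: V_1 = 1.605 V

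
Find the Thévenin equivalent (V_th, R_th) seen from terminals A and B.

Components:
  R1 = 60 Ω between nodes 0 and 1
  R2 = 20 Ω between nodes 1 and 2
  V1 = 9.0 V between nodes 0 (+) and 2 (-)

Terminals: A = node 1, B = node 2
Step 1 — V_th is the open-circuit voltage V_A - V_B (nothing connected across the terminals).
Nodal analysis, taking node 2 as the 0 V reference.
Source V1 fixes V_0 = 9 V.
KCL at each unknown node (sum of currents leaving = 0; resistances in Ω):
  Node 1: (V_1 - 9)/60 + (V_1 - 0)/20 = 0
Collecting terms: 0.06667 × V_1 = 0.15  =>  V_1 = 2.25 V
V_th = V_1 - V_2 = 2.25 - 0 = 2.25 V
Step 2 — R_th: zero the source — replace V1 by a short circuit (node 2 merges into node 0) — and find the resistance seen between A (node 1) and B (node 0).
Reduce the network between node 1 (A) and node 0 (B) by series/parallel combination:
  Rp1 = R1 ‖ R2 (parallel, both between nodes 0 and 1) = 1/(1/60 + 1/20) = 15 Ω
R_th = 15 Ω

Final answer: V_th = 2.25 V, R_th = 15 Ω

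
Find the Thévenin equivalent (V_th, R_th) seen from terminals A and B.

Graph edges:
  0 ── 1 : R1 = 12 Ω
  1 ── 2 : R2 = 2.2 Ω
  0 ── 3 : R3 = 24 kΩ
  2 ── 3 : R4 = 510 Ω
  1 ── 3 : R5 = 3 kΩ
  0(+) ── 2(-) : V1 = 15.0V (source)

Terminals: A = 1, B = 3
Step 1 — V_th is the open-circuit voltage V_A - V_B (nothing connected across the terminals).
Nodal analysis, taking node 2 as the 0 V reference.
Source V1 fixes V_0 = 15 V.
KCL at each unknown node (sum of currents leaving = 0; resistances in Ω):
  Node 1: (V_1 - 15)/12 + (V_1 - 0)/2.2 + (V_1 - V_3)/3000 = 0
  Node 3: (V_3 - 15)/24000 + (V_3 - 0)/510 + (V_3 - V_1)/3000 = 0
Collecting terms (coefficients in siemens):
  0.5382·V_1 - 0.0003333·V_3 = 1.25
  0.002336·V_3 - 0.0003333·V_1 = 0.000625
Determinant D = (0.5382)(0.002336) - (-0.0003333)(-0.0003333) = 0.001257
V_1 = [(1.25)(0.002336) - (-0.0003333)(0.000625)]/D = 2.323 V
V_3 = [(0.5382)(0.000625) - (1.25)(-0.0003333)]/D = 0.5991 V
V_th = V_1 - V_3 = 2.323 - 0.5991 = 1.724 V
Step 2 — R_th: zero the source — replace V1 by a short circuit (node 2 merges into node 0) — and find the resistance seen between A (node 1) and B (node 3).
Reduce the network between node 1 (A) and node 3 (B) by series/parallel combination:
  Rp1 = R1 ‖ R2 (parallel, both between nodes 0 and 1) = 1/(1/12 + 1/2.2) = 1.859 Ω
  Rp2 = R3 ‖ R4 (parallel, both between nodes 0 and 3) = 1/(1/24000 + 1/510) = 499.4 Ω
  Rs1 = Rp1 + Rp2 (series, joined only at node 0) = 1.859 + 499.4 = 501.2 Ω
  Rp3 = R5 ‖ Rs1 (parallel, both between nodes 1 and 3) = 1/(1/3000 + 1/501.2) = 429.5 Ω
R_th = 429.5 Ω

Final answer: V_th = 1.724 V, R_th = 429.5 Ω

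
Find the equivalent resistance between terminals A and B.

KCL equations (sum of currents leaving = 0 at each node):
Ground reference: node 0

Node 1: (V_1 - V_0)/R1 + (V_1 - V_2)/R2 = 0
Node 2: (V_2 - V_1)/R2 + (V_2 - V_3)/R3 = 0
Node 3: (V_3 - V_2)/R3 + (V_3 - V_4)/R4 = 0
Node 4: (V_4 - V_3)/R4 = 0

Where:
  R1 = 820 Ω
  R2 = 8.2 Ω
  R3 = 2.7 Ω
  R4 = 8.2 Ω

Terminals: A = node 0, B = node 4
Reduce the network between node 0 (A) and node 4 (B) by series/parallel combination:
  Rs1 = R1 + R2 (series, joined only at node 1) = 820 + 8.2 = 828.2 Ω
  Rs2 = R3 + Rs1 (series, joined only at node 2) = 2.7 + 828.2 = 830.9 Ω
  Rs3 = R4 + Rs2 (series, joined only at node 3) = 8.2 + 830.9 = 839.1 Ω
R_eq = 839.1 Ω

Final answer: 839.1 Ω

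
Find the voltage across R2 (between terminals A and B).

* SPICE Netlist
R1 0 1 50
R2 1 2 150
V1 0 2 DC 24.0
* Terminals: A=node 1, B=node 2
R1 and R2 are in series across V1 (node 0 → node 1 → node 2), and the output A–B is taken across R2, so this is a voltage divider.
Series current: I = V1/(R1 + R2) = 24/(50 + 150) = 24/200 = 0.12 A
V_R2 = I × R2 = V1 × R2/(R1 + R2) = 24 × 150/200 = 18 V

Final answer: 18 V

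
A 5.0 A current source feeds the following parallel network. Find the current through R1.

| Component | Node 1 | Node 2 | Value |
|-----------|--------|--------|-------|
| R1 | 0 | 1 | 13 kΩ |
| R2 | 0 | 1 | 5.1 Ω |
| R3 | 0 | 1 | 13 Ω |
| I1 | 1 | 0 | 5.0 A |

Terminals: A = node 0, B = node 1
All resistors sit directly between nodes 0 and 1, so they are in parallel and share one voltage V; the full source current 5 A splits among them.
1/R_par = 1/13000 + 1/5.1 + 1/13 = 0.2731 S  =>  R_par = 3.662 Ω
V = I × R_par = 5 × 3.662 = 18.31 V
I_R1 = V/R1 = 18.31/13000 = 0.001408 A

Final answer: 0.001408 A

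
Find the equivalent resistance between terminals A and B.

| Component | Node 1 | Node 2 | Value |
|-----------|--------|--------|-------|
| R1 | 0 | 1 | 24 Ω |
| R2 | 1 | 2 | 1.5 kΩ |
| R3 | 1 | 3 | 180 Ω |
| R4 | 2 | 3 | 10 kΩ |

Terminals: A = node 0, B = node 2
Reduce the network between node 0 (A) and node 2 (B) by series/parallel combination:
  Rs1 = R3 + R4 (series, joined only at node 3) = 180 + 10000 = 10180 Ω
  Rp1 = R2 ‖ Rs1 (parallel, both between nodes 1 and 2) = 1/(1/1500 + 1/10180) = 1307 Ω
  Rs2 = R1 + Rp1 (series, joined only at node 1) = 24 + 1307 = 1331 Ω
R_eq = 1.331 kΩ

Final answer: 1.331 kΩ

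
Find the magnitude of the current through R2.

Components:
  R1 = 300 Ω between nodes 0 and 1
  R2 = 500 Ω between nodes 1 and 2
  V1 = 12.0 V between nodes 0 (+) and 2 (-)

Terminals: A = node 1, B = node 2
Nodal analysis, taking node 2 as the 0 V reference.
Source V1 fixes V_0 = 12 V.
KCL at each unknown node (sum of currents leaving = 0; resistances in Ω):
  Node 1: (V_1 - 12)/300 + (V_1 - 0)/500 = 0
Collecting terms: 0.005333 × V_1 = 0.04  =>  V_1 = 7.5 V
I_R2 = (V_1 - V_2)/R2 = (7.5 - 0)/500 = 0.015 A
|I_R2| = 0.015 A

Final answer: |I_R2| = 0.015 A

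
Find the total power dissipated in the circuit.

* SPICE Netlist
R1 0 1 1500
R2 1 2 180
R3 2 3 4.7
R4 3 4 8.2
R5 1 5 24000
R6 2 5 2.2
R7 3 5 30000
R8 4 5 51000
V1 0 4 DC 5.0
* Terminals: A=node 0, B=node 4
Nodal analysis, taking node 4 as the 0 V reference.
Source V1 fixes V_0 = 5 V.
KCL at each unknown node (sum of currents leaving = 0; resistances in Ω):
  Node 1: (V_1 - 5)/1500 + (V_1 - V_2)/180 + (V_1 - V_5)/24000 = 0
  Node 2: (V_2 - V_1)/180 + (V_2 - V_3)/4.7 + (V_2 - V_5)/2.2 = 0
  Node 3: (V_3 - V_2)/4.7 + (V_3 - 0)/8.2 + (V_3 - V_5)/30000 = 0
  Node 5: (V_5 - V_1)/24000 + (V_5 - V_2)/2.2 + (V_5 - V_3)/30000 + (V_5 - 0)/51000 = 0
Collecting terms (coefficients in siemens):
  0.006264·V_1 - 0.005556·V_2 - 0.00004167·V_5 = 0.003333
  0.6729·V_2 - 0.005556·V_1 - 0.2128·V_3 - 0.4545·V_5 = 0
  0.3348·V_3 - 0.2128·V_2 - 0.00003333·V_5 = 0
  0.4546·V_5 - 0.00004167·V_1 - 0.4545·V_2 - 0.00003333·V_3 = 0
Solving these 4 simultaneous equations (Gaussian elimination) gives:
  V_1 = 0.5662 V, V_2 = 0.03812 V, V_3 = 0.02423 V, V_5 = 0.03816 V
Power in each resistor, P = (ΔV)²/R:
  P_R1 = (5 - 0.5662)²/1500 = 0.01311 W
  P_R2 = (0.5662 - 0.03812)²/180 = 0.001549 W
  P_R3 = (0.03812 - 0.02423)²/4.7 = 0.00004103 W
  P_R4 = (0.02423 - 0)²/8.2 = 0.00007161 W
  P_R5 = (0.5662 - 0.03816)²/24000 = 0.00001162 W
  P_R6 = (0.03812 - 0.03816)²/2.2 = 0.0000000009508 W
  P_R7 = (0.02423 - 0.03816)²/30000 = 0.000000006471 W
  P_R8 = (0 - 0.03816)²/51000 = 0.00000002856 W
P_total = P_R1 + P_R2 + P_R3 + P_R4 + P_R5 + P_R6 + P_R7 + P_R8 = 0.01478 W

Final answer: 0.01478 W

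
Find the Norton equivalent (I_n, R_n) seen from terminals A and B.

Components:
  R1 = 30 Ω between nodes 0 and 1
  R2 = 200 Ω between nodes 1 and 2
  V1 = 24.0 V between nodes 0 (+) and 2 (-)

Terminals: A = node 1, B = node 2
Find the Thévenin equivalent first; then I_n = V_th/R_th and R_n = R_th.
Step 1 — V_th is the open-circuit voltage V_A - V_B (nothing connected across the terminals).
Nodal analysis, taking node 2 as the 0 V reference.
Source V1 fixes V_0 = 24 V.
KCL at each unknown node (sum of currents leaving = 0; resistances in Ω):
  Node 1: (V_1 - 24)/30 + (V_1 - 0)/200 = 0
Collecting terms: 0.03833 × V_1 = 0.8  =>  V_1 = 20.87 V
V_th = V_1 - V_2 = 20.87 - 0 = 20.87 V
Step 2 — R_th: zero the source — replace V1 by a short circuit (node 2 merges into node 0) — and find the resistance seen between A (node 1) and B (node 0).
Reduce the network between node 1 (A) and node 0 (B) by series/parallel combination:
  Rp1 = R1 ‖ R2 (parallel, both between nodes 0 and 1) = 1/(1/30 + 1/200) = 26.09 Ω
R_th = 26.09 Ω
I_n = V_th/R_th = 20.87/26.09 = 0.8 A, and R_n = R_th = 26.09 Ω

Final answer: I_n = 0.8 A, R_n = 26.09 Ω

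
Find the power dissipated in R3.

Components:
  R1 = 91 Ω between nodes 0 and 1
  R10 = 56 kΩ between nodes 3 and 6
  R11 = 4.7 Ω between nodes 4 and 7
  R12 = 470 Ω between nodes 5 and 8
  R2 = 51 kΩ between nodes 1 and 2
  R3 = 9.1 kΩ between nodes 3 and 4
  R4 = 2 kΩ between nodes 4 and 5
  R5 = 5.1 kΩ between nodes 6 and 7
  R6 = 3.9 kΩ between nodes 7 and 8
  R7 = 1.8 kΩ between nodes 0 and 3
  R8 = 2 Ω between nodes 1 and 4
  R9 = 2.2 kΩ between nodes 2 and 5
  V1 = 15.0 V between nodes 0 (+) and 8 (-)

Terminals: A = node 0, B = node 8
Nodal analysis, taking node 8 as the 0 V reference.
Source V1 fixes V_0 = 15 V.
KCL at each unknown node (sum of currents leaving = 0; resistances in Ω):
  Node 1: (V_1 - 15)/91 + (V_1 - V_2)/51000 + (V_1 - V_4)/2 = 0
  Node 2: (V_2 - V_1)/51000 + (V_2 - V_5)/2200 = 0
  Node 3: (V_3 - V_4)/9100 + (V_3 - 15)/1800 + (V_3 - V_6)/56000 = 0
  Node 4: (V_4 - V_3)/9100 + (V_4 - V_5)/2000 + (V_4 - V_1)/2 + (V_4 - V_7)/4.7 = 0
  Node 5: (V_5 - V_4)/2000 + (V_5 - V_2)/2200 + (V_5 - 0)/470 = 0
  Node 6: (V_6 - V_7)/5100 + (V_6 - V_3)/56000 = 0
  Node 7: (V_7 - V_6)/5100 + (V_7 - 0)/3900 + (V_7 - V_4)/4.7 = 0
Collecting terms (coefficients in siemens):
  0.511·V_1 - 0.00001961·V_2 - 0.5·V_4 = 0.1648
  0.0004742·V_2 - 0.00001961·V_1 - 0.0004545·V_5 = 0
  0.0006833·V_3 - 0.0001099·V_4 - 0.00001786·V_6 = 0.008333
  0.7134·V_4 - 0.5·V_1 - 0.0001099·V_3 - 0.0005·V_5 - 0.2128·V_7 = 0
  0.003082·V_5 - 0.0004545·V_2 - 0.0005·V_4 = 0
  0.0002139·V_6 - 0.00001786·V_3 - 0.0001961·V_7 = 0
  0.2132·V_7 - 0.2128·V_4 - 0.0001961·V_6 = 0
Solving these 7 simultaneous equations (Gaussian elimination) gives:
  V_1 = 14.14 V, V_2 = 3.239 V, V_3 = 14.84 V, V_4 = 14.12 V
  V_5 = 2.769 V, V_6 = 14.17 V, V_7 = 14.11 V
I_R3 = (V_3 - V_4)/R3 = (14.84 - 14.12)/9100 = 0.00007835 A
P_R3 = I_R3² × R3 = (0.00007835)² × 9100 = 0.00005586 W

Final answer: 5.586e-05 W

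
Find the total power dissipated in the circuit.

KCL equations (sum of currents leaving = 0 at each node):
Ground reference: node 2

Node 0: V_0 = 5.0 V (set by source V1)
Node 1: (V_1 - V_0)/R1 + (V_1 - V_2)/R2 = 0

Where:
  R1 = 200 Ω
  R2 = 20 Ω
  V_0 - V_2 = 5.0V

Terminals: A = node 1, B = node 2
Nodal analysis, taking node 2 as the 0 V reference.
Source V1 fixes V_0 = 5 V.
KCL at each unknown node (sum of currents leaving = 0; resistances in Ω):
  Node 1: (V_1 - 5)/200 + (V_1 - 0)/20 = 0
Collecting terms: 0.055 × V_1 = 0.025  =>  V_1 = 0.4545 V
Power in each resistor, P = (ΔV)²/R:
  P_R1 = (5 - 0.4545)²/200 = 0.1033 W
  P_R2 = (0.4545 - 0)²/20 = 0.01033 W
P_total = P_R1 + P_R2 = 0.1136 W

Final answer: 0.1136 W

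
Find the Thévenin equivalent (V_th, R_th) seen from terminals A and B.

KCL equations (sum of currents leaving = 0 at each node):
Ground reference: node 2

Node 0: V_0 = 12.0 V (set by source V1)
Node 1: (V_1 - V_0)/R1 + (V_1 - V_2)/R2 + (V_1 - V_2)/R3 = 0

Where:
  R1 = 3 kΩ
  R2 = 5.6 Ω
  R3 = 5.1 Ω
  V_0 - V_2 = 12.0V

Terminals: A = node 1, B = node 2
Step 1 — V_th is the open-circuit voltage V_A - V_B (nothing connected across the terminals).
Nodal analysis, taking node 2 as the 0 V reference.
Source V1 fixes V_0 = 12 V.
KCL at each unknown node (sum of currents leaving = 0; resistances in Ω):
  Node 1: (V_1 - 12)/3000 + (V_1 - 0)/5.6 + (V_1 - 0)/5.1 = 0
Collecting terms: 0.375 × V_1 = 0.004  =>  V_1 = 0.01067 V
V_th = V_1 - V_2 = 0.01067 - 0 = 0.01067 V
Step 2 — R_th: zero the source — replace V1 by a short circuit (node 2 merges into node 0) — and find the resistance seen between A (node 1) and B (node 0).
Reduce the network between node 1 (A) and node 0 (B) by series/parallel combination:
  Rp1 = R1 ‖ R2 ‖ R3 (parallel, all between nodes 0 and 1) = 1/(1/3000 + 1/5.6 + 1/5.1) = 2.667 Ω
R_th = 2.667 Ω

Final answer: V_th = 0.01067 V, R_th = 2.667 Ω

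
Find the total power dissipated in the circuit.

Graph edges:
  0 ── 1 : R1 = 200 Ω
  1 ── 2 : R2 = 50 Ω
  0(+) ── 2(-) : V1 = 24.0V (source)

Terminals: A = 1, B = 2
Nodal analysis, taking node 2 as the 0 V reference.
Source V1 fixes V_0 = 24 V.
KCL at each unknown node (sum of currents leaving = 0; resistances in Ω):
  Node 1: (V_1 - 24)/200 + (V_1 - 0)/50 = 0
Collecting terms: 0.025 × V_1 = 0.12  =>  V_1 = 4.8 V
Power in each resistor, P = (ΔV)²/R:
  P_R1 = (24 - 4.8)²/200 = 1.843 W
  P_R2 = (4.8 - 0)²/50 = 0.4608 W
P_total = P_R1 + P_R2 = 2.304 W

Final answer: 2.304 W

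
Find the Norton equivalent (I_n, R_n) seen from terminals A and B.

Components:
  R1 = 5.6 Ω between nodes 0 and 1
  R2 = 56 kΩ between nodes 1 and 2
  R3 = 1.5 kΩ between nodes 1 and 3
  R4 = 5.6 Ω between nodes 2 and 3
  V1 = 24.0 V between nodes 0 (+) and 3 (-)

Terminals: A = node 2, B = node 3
Find the Thévenin equivalent first; then I_n = V_th/R_th and R_n = R_th.
Step 1 — V_th is the open-circuit voltage V_A - V_B (nothing connected across the terminals).
Nodal analysis, taking node 3 as the 0 V reference.
Source V1 fixes V_0 = 24 V.
KCL at each unknown node (sum of currents leaving = 0; resistances in Ω):
  Node 1: (V_1 - 24)/5.6 + (V_1 - V_2)/56000 + (V_1 - 0)/1500 = 0
  Node 2: (V_2 - V_1)/56000 + (V_2 - 0)/5.6 = 0
Collecting terms (coefficients in siemens):
  0.1793·V_1 - 0.00001786·V_2 = 4.286
  0.1786·V_2 - 0.00001786·V_1 = 0
Determinant D = (0.1793)(0.1786) - (-0.00001786)(-0.00001786) = 0.03201
V_1 = [(4.286)(0.1786) - (-0.00001786)(0)]/D = 23.91 V
V_2 = [(0.1793)(0) - (4.286)(-0.00001786)]/D = 0.002391 V
V_th = V_2 - V_3 = 0.002391 - 0 = 0.002391 V
Step 2 — R_th: zero the source — replace V1 by a short circuit (node 3 merges into node 0) — and find the resistance seen between A (node 2) and B (node 0).
Reduce the network between node 2 (A) and node 0 (B) by series/parallel combination:
  Rp1 = R1 ‖ R3 (parallel, both between nodes 0 and 1) = 1/(1/5.6 + 1/1500) = 5.579 Ω
  Rs1 = R2 + Rp1 (series, joined only at node 1) = 56000 + 5.579 = 56010 Ω
  Rp2 = R4 ‖ Rs1 (parallel, both between nodes 0 and 2) = 1/(1/5.6 + 1/56010) = 5.599 Ω
R_th = 5.599 Ω
I_n = V_th/R_th = 0.002391/5.599 = 0.0004269 A, and R_n = R_th = 5.599 Ω

Final answer: I_n = 0.0004269 A, R_n = 5.599 Ω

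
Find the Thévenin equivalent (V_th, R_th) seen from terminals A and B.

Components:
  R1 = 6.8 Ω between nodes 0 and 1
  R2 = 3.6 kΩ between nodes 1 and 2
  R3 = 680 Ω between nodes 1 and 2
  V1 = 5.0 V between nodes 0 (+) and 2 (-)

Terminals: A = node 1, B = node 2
Step 1 — V_th is the open-circuit voltage V_A - V_B (nothing connected across the terminals).
Nodal analysis, taking node 2 as the 0 V reference.
Source V1 fixes V_0 = 5 V.
KCL at each unknown node (sum of currents leaving = 0; resistances in Ω):
  Node 1: (V_1 - 5)/6.8 + (V_1 - 0)/3600 + (V_1 - 0)/680 = 0
Collecting terms: 0.1488 × V_1 = 0.7353  =>  V_1 = 4.941 V
V_th = V_1 - V_2 = 4.941 - 0 = 4.941 V
Step 2 — R_th: zero the source — replace V1 by a short circuit (node 2 merges into node 0) — and find the resistance seen between A (node 1) and B (node 0).
Reduce the network between node 1 (A) and node 0 (B) by series/parallel combination:
  Rp1 = R1 ‖ R2 ‖ R3 (parallel, all between nodes 0 and 1) = 1/(1/6.8 + 1/3600 + 1/680) = 6.72 Ω
R_th = 6.72 Ω

Final answer: V_th = 4.941 V, R_th = 6.72 Ω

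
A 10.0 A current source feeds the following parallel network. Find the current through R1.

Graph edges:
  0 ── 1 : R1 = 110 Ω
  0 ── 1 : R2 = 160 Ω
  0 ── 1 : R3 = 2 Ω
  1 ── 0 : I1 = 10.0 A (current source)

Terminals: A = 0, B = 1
All resistors sit directly between nodes 0 and 1, so they are in parallel and share one voltage V; the full source current 10 A splits among them.
1/R_par = 1/110 + 1/160 + 1/2 = 0.5153 S  =>  R_par = 1.94 Ω
V = I × R_par = 10 × 1.94 = 19.4 V
I_R1 = V/R1 = 19.4/110 = 0.1764 A

Final answer: 0.1764 A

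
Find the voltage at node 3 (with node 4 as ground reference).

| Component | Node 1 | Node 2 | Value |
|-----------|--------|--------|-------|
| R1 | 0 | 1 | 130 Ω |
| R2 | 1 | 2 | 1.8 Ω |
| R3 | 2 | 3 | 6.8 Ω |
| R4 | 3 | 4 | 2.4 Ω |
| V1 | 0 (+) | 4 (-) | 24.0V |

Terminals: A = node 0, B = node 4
Nodal analysis, taking node 4 as the 0 V reference.
Source V1 fixes V_0 = 24 V.
KCL at each unknown node (sum of currents leaving = 0; resistances in Ω):
  Node 1: (V_1 - 24)/130 + (V_1 - V_2)/1.8 = 0
  Node 2: (V_2 - V_1)/1.8 + (V_2 - V_3)/6.8 = 0
  Node 3: (V_3 - V_2)/6.8 + (V_3 - 0)/2.4 = 0
Collecting terms (coefficients in siemens):
  0.5632·V_1 - 0.5556·V_2 = 0.1846
  0.7026·V_2 - 0.5556·V_1 - 0.1471·V_3 = 0
  0.5637·V_3 - 0.1471·V_2 = 0
Solving these 3 simultaneous equations (Gaussian elimination) gives:
  V_1 = 1.872 V, V_2 = 1.566 V, V_3 = 0.4085 V
The requested potential is V_3 = 0.4085 V.

Final answer: V_3 = 0.4085 V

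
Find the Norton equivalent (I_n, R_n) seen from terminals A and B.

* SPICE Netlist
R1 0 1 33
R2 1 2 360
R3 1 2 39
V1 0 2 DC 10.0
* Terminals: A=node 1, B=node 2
Find the Thévenin equivalent first; then I_n = V_th/R_th and R_n = R_th.
Step 1 — V_th is the open-circuit voltage V_A - V_B (nothing connected across the terminals).
Nodal analysis, taking node 2 as the 0 V reference.
Source V1 fixes V_0 = 10 V.
KCL at each unknown node (sum of currents leaving = 0; resistances in Ω):
  Node 1: (V_1 - 10)/33 + (V_1 - 0)/360 + (V_1 - 0)/39 = 0
Collecting terms: 0.05872 × V_1 = 0.303  =>  V_1 = 5.16 V
V_th = V_1 - V_2 = 5.16 - 0 = 5.16 V
Step 2 — R_th: zero the source — replace V1 by a short circuit (node 2 merges into node 0) — and find the resistance seen between A (node 1) and B (node 0).
Reduce the network between node 1 (A) and node 0 (B) by series/parallel combination:
  Rp1 = R1 ‖ R2 ‖ R3 (parallel, all between nodes 0 and 1) = 1/(1/33 + 1/360 + 1/39) = 17.03 Ω
R_th = 17.03 Ω
I_n = V_th/R_th = 5.16/17.03 = 0.303 A, and R_n = R_th = 17.03 Ω

Final answer: I_n = 0.303 A, R_n = 17.03 Ω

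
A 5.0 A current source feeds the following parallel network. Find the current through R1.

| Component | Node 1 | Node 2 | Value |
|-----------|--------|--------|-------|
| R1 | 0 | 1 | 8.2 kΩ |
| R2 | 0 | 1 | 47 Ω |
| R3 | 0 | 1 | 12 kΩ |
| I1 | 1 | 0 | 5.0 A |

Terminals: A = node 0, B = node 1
All resistors sit directly between nodes 0 and 1, so they are in parallel and share one voltage V; the full source current 5 A splits among them.
1/R_par = 1/8200 + 1/47 + 1/12000 = 0.02148 S  =>  R_par = 46.55 Ω
V = I × R_par = 5 × 46.55 = 232.8 V
I_R1 = V/R1 = 232.8/8200 = 0.02838 A

Final answer: 0.02838 A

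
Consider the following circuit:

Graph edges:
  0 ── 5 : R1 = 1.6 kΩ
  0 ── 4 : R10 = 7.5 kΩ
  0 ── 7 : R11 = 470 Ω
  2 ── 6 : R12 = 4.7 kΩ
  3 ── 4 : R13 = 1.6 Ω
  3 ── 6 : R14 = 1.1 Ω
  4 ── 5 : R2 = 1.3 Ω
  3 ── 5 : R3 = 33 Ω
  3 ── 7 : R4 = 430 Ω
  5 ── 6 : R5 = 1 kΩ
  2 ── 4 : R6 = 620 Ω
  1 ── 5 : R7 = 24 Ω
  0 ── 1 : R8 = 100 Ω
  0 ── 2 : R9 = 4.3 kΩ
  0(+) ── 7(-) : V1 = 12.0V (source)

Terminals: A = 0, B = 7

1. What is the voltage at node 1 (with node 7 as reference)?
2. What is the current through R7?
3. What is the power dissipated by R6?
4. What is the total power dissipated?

Nodal analysis, taking node 7 as the 0 V reference.
Source V1 fixes V_0 = 12 V.
KCL at each unknown node (sum of currents leaving = 0; resistances in Ω):
  Node 1: (V_1 - V_5)/24 + (V_1 - 12)/100 = 0
  Node 2: (V_2 - V_4)/620 + (V_2 - 12)/4300 + (V_2 - V_6)/4700 = 0
  Node 3: (V_3 - V_5)/33 + (V_3 - 0)/430 + (V_3 - V_4)/1.6 + (V_3 - V_6)/1.1 = 0
  Node 4: (V_4 - V_5)/1.3 + (V_4 - V_2)/620 + (V_4 - 12)/7500 + (V_4 - V_3)/1.6 = 0
  Node 5: (V_5 - 12)/1600 + (V_5 - V_4)/1.3 + (V_5 - V_3)/33 + (V_5 - V_6)/1000 + (V_5 - V_1)/24 = 0
  Node 6: (V_6 - V_5)/1000 + (V_6 - V_2)/4700 + (V_6 - V_3)/1.1 = 0
Collecting terms (coefficients in siemens):
  0.05167·V_1 - 0.04167·V_5 = 0.12
  0.002058·V_2 - 0.001613·V_4 - 0.0002128·V_6 = 0.002791
  1.567·V_3 - 0.625·V_4 - 0.0303·V_5 - 0.9091·V_6 = 0
  1.396·V_4 - 0.001613·V_2 - 0.625·V_3 - 0.7692·V_5 = 0.0016
  0.8428·V_5 - 0.04167·V_1 - 0.0303·V_3 - 0.7692·V_4 - 0.001·V_6 = 0.0075
  0.9103·V_6 - 0.0002128·V_2 - 0.9091·V_3 - 0.001·V_5 = 0
Solving these 6 simultaneous equations (Gaussian elimination) gives:
  V_1 = 10.03 V, V_2 = 9.805 V, V_3 = 9.497 V, V_4 = 9.53 V
  V_5 = 9.555 V, V_6 = 9.497 V
Part 1:
  Read off the nodal solution: V_1 = 10.03 V
Part 2:
  I_R7 = (V_1 - V_5)/R7 = (10.03 - 9.555)/24 = 0.01972 A
  Magnitude: I_R7 = 0.01972 A
Part 3:
  I_R6 = (V_2 - V_4)/R6 = (9.805 - 9.53)/620 = 0.0004448 A
  P_R6 = I_R6² × R6 = (0.0004448)² × 620 = 0.0001227 W
Part 4:
  Power in each resistor, P = (ΔV)²/R:
    P_R1 = (12 - 9.555)²/1600 = 0.003737 W
    P_R2 = (9.53 - 9.555)²/1.3 = 0.0004915 W
    P_R3 = (9.497 - 9.555)²/33 = 0.0001006 W
    P_R4 = (9.497 - 0)²/430 = 0.2098 W
    P_R5 = (9.555 - 9.497)²/1000 = 0.000003305 W
    P_R6 = (9.805 - 9.53)²/620 = 0.0001227 W
    P_R7 = (10.03 - 9.555)²/24 = 0.009332 W
    P_R8 = (12 - 10.03)²/100 = 0.03888 W
    P_R9 = (12 - 9.805)²/4300 = 0.00112 W
    P_R10 = (12 - 9.53)²/7500 = 0.0008137 W
    P_R11 = (12 - 0)²/470 = 0.3064 W
    P_R12 = (9.805 - 9.497)²/4700 = 0.00002019 W
    P_R13 = (9.497 - 9.53)²/1.6 = 0.000654 W
    P_R14 = (9.497 - 9.497)²/1.1 = 0.00000001665 W
  P_total = P_R1 + P_R2 + P_R3 + P_R4 + P_R5 + P_R6 + P_R7 + P_R8 + P_R9 + P_R10 + P_R11 + P_R12 + P_R13 + P_R14 = 0.5714 W

Final answers:
1. V_1 = 10.03 V
2. I_R7 = 0.01972 A
3. P_R6 = 0.0001227 W
4. P_total = 0.5714 W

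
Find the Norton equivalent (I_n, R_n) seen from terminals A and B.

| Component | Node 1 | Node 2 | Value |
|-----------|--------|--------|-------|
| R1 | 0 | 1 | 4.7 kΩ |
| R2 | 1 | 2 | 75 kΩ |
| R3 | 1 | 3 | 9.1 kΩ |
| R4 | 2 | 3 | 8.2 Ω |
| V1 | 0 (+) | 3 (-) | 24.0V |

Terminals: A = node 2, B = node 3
Find the Thévenin equivalent first; then I_n = V_th/R_th and R_n = R_th.
Step 1 — V_th is the open-circuit voltage V_A - V_B (nothing connected across the terminals).
Nodal analysis, taking node 3 as the 0 V reference.
Source V1 fixes V_0 = 24 V.
KCL at each unknown node (sum of currents leaving = 0; resistances in Ω):
  Node 1: (V_1 - 24)/4700 + (V_1 - V_2)/75000 + (V_1 - 0)/9100 = 0
  Node 2: (V_2 - V_1)/75000 + (V_2 - 0)/8.2 = 0
Collecting terms (coefficients in siemens):
  0.000336·V_1 - 0.00001333·V_2 = 0.005106
  0.122·V_2 - 0.00001333·V_1 = 0
Determinant D = (0.000336)(0.122) - (-0.00001333)(-0.00001333) = 0.00004098
V_1 = [(0.005106)(0.122) - (-0.00001333)(0)]/D = 15.2 V
V_2 = [(0.000336)(0) - (0.005106)(-0.00001333)]/D = 0.001661 V
V_th = V_2 - V_3 = 0.001661 - 0 = 0.001661 V
Step 2 — R_th: zero the source — replace V1 by a short circuit (node 3 merges into node 0) — and find the resistance seen between A (node 2) and B (node 0).
Reduce the network between node 2 (A) and node 0 (B) by series/parallel combination:
  Rp1 = R1 ‖ R3 (parallel, both between nodes 0 and 1) = 1/(1/4700 + 1/9100) = 3099 Ω
  Rs1 = R2 + Rp1 (series, joined only at node 1) = 75000 + 3099 = 78100 Ω
  Rp2 = R4 ‖ Rs1 (parallel, both between nodes 0 and 2) = 1/(1/8.2 + 1/78100) = 8.199 Ω
R_th = 8.199 Ω
I_n = V_th/R_th = 0.001661/8.199 = 0.0002026 A, and R_n = R_th = 8.199 Ω

Final answer: I_n = 0.0002026 A, R_n = 8.199 Ω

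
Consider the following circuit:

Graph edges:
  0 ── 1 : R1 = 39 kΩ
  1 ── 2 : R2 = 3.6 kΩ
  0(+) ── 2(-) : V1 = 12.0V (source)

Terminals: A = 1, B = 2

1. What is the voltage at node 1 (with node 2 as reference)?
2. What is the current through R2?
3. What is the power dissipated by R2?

Nodal analysis, taking node 2 as the 0 V reference.
Source V1 fixes V_0 = 12 V.
KCL at each unknown node (sum of currents leaving = 0; resistances in Ω):
  Node 1: (V_1 - 12)/39000 + (V_1 - 0)/3600 = 0
Collecting terms: 0.0003034 × V_1 = 0.0003077  =>  V_1 = 1.014 V
Part 1:
  Read off the nodal solution: V_1 = 1.014 V
Part 2:
  I_R2 = (V_1 - V_2)/R2 = (1.014 - 0)/3600 = 0.0002817 A
  Magnitude: I_R2 = 0.0002817 A
Part 3:
  I_R2 = (V_1 - V_2)/R2 = (1.014 - 0)/3600 = 0.0002817 A
  P_R2 = I_R2² × R2 = (0.0002817)² × 3600 = 0.0002857 W

Final answers:
1. V_1 = 1.014 V
2. I_R2 = 0.0002817 A
3. P_R2 = 0.0002857 W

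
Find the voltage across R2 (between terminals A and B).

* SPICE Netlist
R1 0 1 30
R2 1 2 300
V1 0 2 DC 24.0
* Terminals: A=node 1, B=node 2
R1 and R2 are in series across V1 (node 0 → node 1 → node 2), and the output A–B is taken across R2, so this is a voltage divider.
Series current: I = V1/(R1 + R2) = 24/(30 + 300) = 24/330 = 0.07273 A
V_R2 = I × R2 = V1 × R2/(R1 + R2) = 24 × 300/330 = 21.82 V

Final answer: 21.82 V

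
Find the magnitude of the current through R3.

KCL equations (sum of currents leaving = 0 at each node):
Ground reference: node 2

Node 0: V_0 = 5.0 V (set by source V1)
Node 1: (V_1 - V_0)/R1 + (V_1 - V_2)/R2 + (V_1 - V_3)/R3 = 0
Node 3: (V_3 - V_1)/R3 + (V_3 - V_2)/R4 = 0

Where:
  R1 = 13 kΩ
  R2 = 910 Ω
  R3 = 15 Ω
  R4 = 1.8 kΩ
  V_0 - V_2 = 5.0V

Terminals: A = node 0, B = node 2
Nodal analysis, taking node 2 as the 0 V reference.
Source V1 fixes V_0 = 5 V.
KCL at each unknown node (sum of currents leaving = 0; resistances in Ω):
  Node 1: (V_1 - 5)/13000 + (V_1 - 0)/910 + (V_1 - V_3)/15 = 0
  Node 3: (V_3 - V_1)/15 + (V_3 - 0)/1800 = 0
Collecting terms (coefficients in siemens):
  0.06784·V_1 - 0.06667·V_3 = 0.0003846
  0.06722·V_3 - 0.06667·V_1 = 0
Determinant D = (0.06784)(0.06722) - (-0.06667)(-0.06667) = 0.0001161
V_1 = [(0.0003846)(0.06722) - (-0.06667)(0)]/D = 0.2227 V
V_3 = [(0.06784)(0) - (0.0003846)(-0.06667)]/D = 0.2209 V
I_R3 = (V_1 - V_3)/R3 = (0.2227 - 0.2209)/15 = 0.0001227 A
|I_R3| = 0.0001227 A

Final answer: |I_R3| = 0.0001227 A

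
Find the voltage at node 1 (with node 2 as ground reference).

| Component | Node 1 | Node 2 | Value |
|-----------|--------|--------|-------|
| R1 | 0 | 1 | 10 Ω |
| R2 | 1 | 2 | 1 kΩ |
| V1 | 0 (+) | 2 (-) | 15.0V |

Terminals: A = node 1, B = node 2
Nodal analysis, taking node 2 as the 0 V reference.
Source V1 fixes V_0 = 15 V.
KCL at each unknown node (sum of currents leaving = 0; resistances in Ω):
  Node 1: (V_1 - 15)/10 + (V_1 - 0)/1000 = 0
Collecting terms: 0.101 × V_1 = 1.5  =>  V_1 = 14.85 V
The requested potential is V_1 = 14.85 V.

Final answer: V_1 = 14.85 V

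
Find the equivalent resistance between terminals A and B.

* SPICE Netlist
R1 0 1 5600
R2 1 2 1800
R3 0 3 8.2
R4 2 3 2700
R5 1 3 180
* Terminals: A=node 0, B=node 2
The network is not a plain series/parallel combination. Inject a 1 A test current into terminal A (node 0) and return it from terminal B (node 2); then R_eq = V_A / (1 A).
Nodal analysis, taking node 2 as the 0 V reference.
Current source I_test pushes 1 A into node 0 and draws it out of node 2.
KCL at each unknown node (sum of currents leaving = 0; resistances in Ω):
  Node 0: (V_0 - V_1)/5600 + (V_0 - V_3)/8.2 - 1 = 0
  Node 1: (V_1 - V_0)/5600 + (V_1 - 0)/1800 + (V_1 - V_3)/180 = 0
  Node 3: (V_3 - V_0)/8.2 + (V_3 - V_1)/180 + (V_3 - 0)/2700 = 0
Collecting terms (coefficients in siemens):
  0.1221·V_0 - 0.0001786·V_1 - 0.122·V_3 = 1
  0.00629·V_1 - 0.0001786·V_0 - 0.005556·V_3 = 0
  0.1279·V_3 - 0.122·V_0 - 0.005556·V_1 = 0
Solving these 3 simultaneous equations (Gaussian elimination) gives:
  V_0 = 1148 V, V_1 = 1040 V, V_3 = 1140 V
R_eq = V_0 / 1 A = 1148 Ω = 1.148 kΩ

Final answer: 1.148 kΩ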